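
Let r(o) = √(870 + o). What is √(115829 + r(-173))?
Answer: √(115829 + √697) ≈ 340.38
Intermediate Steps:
√(115829 + r(-173)) = √(115829 + √(870 - 173)) = √(115829 + √697)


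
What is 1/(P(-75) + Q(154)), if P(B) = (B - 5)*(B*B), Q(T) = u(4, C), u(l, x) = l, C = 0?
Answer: -1/449996 ≈ -2.2222e-6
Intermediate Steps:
Q(T) = 4
P(B) = B²*(-5 + B) (P(B) = (-5 + B)*B² = B²*(-5 + B))
1/(P(-75) + Q(154)) = 1/((-75)²*(-5 - 75) + 4) = 1/(5625*(-80) + 4) = 1/(-450000 + 4) = 1/(-449996) = -1/449996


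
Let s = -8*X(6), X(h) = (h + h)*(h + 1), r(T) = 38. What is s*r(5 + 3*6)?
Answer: -25536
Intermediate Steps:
X(h) = 2*h*(1 + h) (X(h) = (2*h)*(1 + h) = 2*h*(1 + h))
s = -672 (s = -16*6*(1 + 6) = -16*6*7 = -8*84 = -672)
s*r(5 + 3*6) = -672*38 = -25536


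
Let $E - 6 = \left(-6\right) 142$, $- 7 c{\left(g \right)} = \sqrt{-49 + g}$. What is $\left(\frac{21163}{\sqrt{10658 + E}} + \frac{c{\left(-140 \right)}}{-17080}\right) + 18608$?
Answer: $18608 + \frac{21163 \sqrt{2453}}{4906} + \frac{3 i \sqrt{21}}{119560} \approx 18822.0 + 0.00011499 i$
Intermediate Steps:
$c{\left(g \right)} = - \frac{\sqrt{-49 + g}}{7}$
$E = -846$ ($E = 6 - 852 = -846$)
$\left(\frac{21163}{\sqrt{10658 + E}} + \frac{c{\left(-140 \right)}}{-17080}\right) + 18608 = \left(\frac{21163}{\sqrt{10658 - 846}} + \frac{\left(- \frac{1}{7}\right) \sqrt{-49 - 140}}{-17080}\right) + 18608 = \left(\frac{21163}{\sqrt{9812}} + - \frac{\sqrt{-189}}{7} \left(- \frac{1}{17080}\right)\right) + 18608 = \left(\frac{21163}{2 \sqrt{2453}} + - \frac{3 i \sqrt{21}}{7} \left(- \frac{1}{17080}\right)\right) + 18608 = \left(21163 \frac{\sqrt{2453}}{4906} + - \frac{3 i \sqrt{21}}{7} \left(- \frac{1}{17080}\right)\right) + 18608 = \left(\frac{21163 \sqrt{2453}}{4906} + \frac{3 i \sqrt{21}}{119560}\right) + 18608 = 18608 + \frac{21163 \sqrt{2453}}{4906} + \frac{3 i \sqrt{21}}{119560}$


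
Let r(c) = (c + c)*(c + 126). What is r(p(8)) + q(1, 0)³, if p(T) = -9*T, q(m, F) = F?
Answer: -7776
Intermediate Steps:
r(c) = 2*c*(126 + c) (r(c) = (2*c)*(126 + c) = 2*c*(126 + c))
r(p(8)) + q(1, 0)³ = 2*(-9*8)*(126 - 9*8) + 0³ = 2*(-72)*(126 - 72) + 0 = 2*(-72)*54 + 0 = -7776 + 0 = -7776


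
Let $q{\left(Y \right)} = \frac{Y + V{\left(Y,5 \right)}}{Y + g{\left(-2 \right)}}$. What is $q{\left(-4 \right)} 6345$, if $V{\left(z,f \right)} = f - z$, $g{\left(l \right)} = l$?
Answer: $- \frac{10575}{2} \approx -5287.5$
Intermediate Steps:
$q{\left(Y \right)} = \frac{5}{-2 + Y}$ ($q{\left(Y \right)} = \frac{Y - \left(-5 + Y\right)}{Y - 2} = \frac{5}{-2 + Y}$)
$q{\left(-4 \right)} 6345 = \frac{5}{-2 - 4} \cdot 6345 = \frac{5}{-6} \cdot 6345 = 5 \left(- \frac{1}{6}\right) 6345 = \left(- \frac{5}{6}\right) 6345 = - \frac{10575}{2}$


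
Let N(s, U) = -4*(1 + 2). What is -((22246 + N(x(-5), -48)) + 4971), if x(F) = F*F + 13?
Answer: -27205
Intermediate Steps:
x(F) = 13 + F² (x(F) = F² + 13 = 13 + F²)
N(s, U) = -12 (N(s, U) = -4*3 = -12)
-((22246 + N(x(-5), -48)) + 4971) = -((22246 - 12) + 4971) = -(22234 + 4971) = -1*27205 = -27205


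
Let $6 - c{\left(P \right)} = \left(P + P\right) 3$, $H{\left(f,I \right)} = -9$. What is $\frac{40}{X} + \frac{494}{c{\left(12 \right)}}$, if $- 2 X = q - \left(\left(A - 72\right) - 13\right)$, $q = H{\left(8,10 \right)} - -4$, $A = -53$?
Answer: $- \frac{35491}{4389} \approx -8.0863$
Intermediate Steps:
$c{\left(P \right)} = 6 - 6 P$ ($c{\left(P \right)} = 6 - \left(P + P\right) 3 = 6 - 2 P 3 = 6 - 6 P$)
$q = -5$ ($q = -9 - -4 = -9 + 4 = -5$)
$X = - \frac{133}{2}$ ($X = - \frac{-5 - \left(\left(-53 - 72\right) - 13\right)}{2} = - \frac{-5 - \left(-125 - 13\right)}{2} = - \frac{-5 - -138}{2} = - \frac{-5 + 138}{2} = \left(- \frac{1}{2}\right) 133 = - \frac{133}{2} \approx -66.5$)
$\frac{40}{X} + \frac{494}{c{\left(12 \right)}} = \frac{40}{- \frac{133}{2}} + \frac{494}{6 - 72} = 40 \left(- \frac{2}{133}\right) + \frac{494}{6 - 72} = - \frac{80}{133} + \frac{494}{-66} = - \frac{80}{133} + 494 \left(- \frac{1}{66}\right) = - \frac{80}{133} - \frac{247}{33} = - \frac{35491}{4389}$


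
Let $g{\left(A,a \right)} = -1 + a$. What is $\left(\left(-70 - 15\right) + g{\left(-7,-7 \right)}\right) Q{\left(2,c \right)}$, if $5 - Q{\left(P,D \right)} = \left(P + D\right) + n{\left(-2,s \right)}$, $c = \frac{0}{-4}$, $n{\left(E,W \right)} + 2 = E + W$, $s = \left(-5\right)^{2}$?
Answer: $1674$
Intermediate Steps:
$s = 25$
$n{\left(E,W \right)} = -2 + E + W$ ($n{\left(E,W \right)} = -2 + \left(E + W\right) = -2 + E + W$)
$c = 0$ ($c = 0 \left(- \frac{1}{4}\right) = 0$)
$Q{\left(P,D \right)} = -16 - D - P$ ($Q{\left(P,D \right)} = 5 - \left(\left(P + D\right) - -21\right) = 5 - \left(\left(D + P\right) + 21\right) = 5 - \left(21 + D + P\right) = -16 - D - P$)
$\left(\left(-70 - 15\right) + g{\left(-7,-7 \right)}\right) Q{\left(2,c \right)} = \left(\left(-70 - 15\right) - 8\right) \left(-16 - 0 - 2\right) = \left(-85 - 8\right) \left(-16 + 0 - 2\right) = \left(-93\right) \left(-18\right) = 1674$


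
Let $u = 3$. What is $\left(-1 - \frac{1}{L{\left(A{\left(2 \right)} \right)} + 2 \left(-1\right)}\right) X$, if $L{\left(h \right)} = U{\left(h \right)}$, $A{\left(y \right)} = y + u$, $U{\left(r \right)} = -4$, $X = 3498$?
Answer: $-2915$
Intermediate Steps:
$A{\left(y \right)} = 3 + y$ ($A{\left(y \right)} = y + 3 = 3 + y$)
$L{\left(h \right)} = -4$
$\left(-1 - \frac{1}{L{\left(A{\left(2 \right)} \right)} + 2 \left(-1\right)}\right) X = \left(-1 - \frac{1}{-4 + 2 \left(-1\right)}\right) 3498 = \left(-1 - \frac{1}{-4 - 2}\right) 3498 = \left(-1 - \frac{1}{-6}\right) 3498 = \left(-1 - - \frac{1}{6}\right) 3498 = \left(-1 + \frac{1}{6}\right) 3498 = \left(- \frac{5}{6}\right) 3498 = -2915$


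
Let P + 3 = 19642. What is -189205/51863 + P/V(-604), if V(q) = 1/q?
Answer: -615196813233/51863 ≈ -1.1862e+7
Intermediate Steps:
P = 19639 (P = -3 + 19642 = 19639)
-189205/51863 + P/V(-604) = -189205/51863 + 19639/(1/(-604)) = -189205*1/51863 + 19639/(-1/604) = -189205/51863 + 19639*(-604) = -189205/51863 - 11861956 = -615196813233/51863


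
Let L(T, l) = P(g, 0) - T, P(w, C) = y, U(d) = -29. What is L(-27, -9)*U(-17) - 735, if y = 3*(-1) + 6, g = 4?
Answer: -1605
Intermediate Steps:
y = 3 (y = -3 + 6 = 3)
P(w, C) = 3
L(T, l) = 3 - T
L(-27, -9)*U(-17) - 735 = (3 - 1*(-27))*(-29) - 735 = (3 + 27)*(-29) - 735 = 30*(-29) - 735 = -870 - 735 = -1605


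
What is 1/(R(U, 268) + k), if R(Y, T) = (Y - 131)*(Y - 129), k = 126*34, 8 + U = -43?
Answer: 1/37044 ≈ 2.6995e-5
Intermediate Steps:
U = -51 (U = -8 - 43 = -51)
k = 4284
R(Y, T) = (-131 + Y)*(-129 + Y)
1/(R(U, 268) + k) = 1/((16899 + (-51)**2 - 260*(-51)) + 4284) = 1/((16899 + 2601 + 13260) + 4284) = 1/(32760 + 4284) = 1/37044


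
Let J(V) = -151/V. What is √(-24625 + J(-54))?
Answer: I*√7977594/18 ≈ 156.91*I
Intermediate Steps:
√(-24625 + J(-54)) = √(-24625 - 151/(-54)) = √(-24625 - 151*(-1/54)) = √(-24625 + 151/54) = √(-1329599/54) = I*√7977594/18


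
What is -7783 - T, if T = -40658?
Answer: 32875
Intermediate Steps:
-7783 - T = -7783 - 1*(-40658) = -7783 + 40658 = 32875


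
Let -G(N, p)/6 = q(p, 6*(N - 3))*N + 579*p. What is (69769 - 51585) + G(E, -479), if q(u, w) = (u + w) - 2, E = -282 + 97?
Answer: -103760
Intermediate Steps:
E = -185
q(u, w) = -2 + u + w
G(N, p) = -3474*p - 6*N*(-20 + p + 6*N) (G(N, p) = -6*((-2 + p + 6*(N - 3))*N + 579*p) = -6*((-2 + p + 6*(-3 + N))*N + 579*p) = -6*((-2 + p + (-18 + 6*N))*N + 579*p) = -6*((-20 + p + 6*N)*N + 579*p) = -6*(N*(-20 + p + 6*N) + 579*p) = -6*(579*p + N*(-20 + p + 6*N)) = -3474*p - 6*N*(-20 + p + 6*N))
(69769 - 51585) + G(E, -479) = (69769 - 51585) + (-3474*(-479) - 6*(-185)*(-20 - 479 + 6*(-185))) = 18184 + (1664046 - 6*(-185)*(-20 - 479 - 1110)) = 18184 + (1664046 - 6*(-185)*(-1609)) = 18184 + (1664046 - 1785990) = 18184 - 121944 = -103760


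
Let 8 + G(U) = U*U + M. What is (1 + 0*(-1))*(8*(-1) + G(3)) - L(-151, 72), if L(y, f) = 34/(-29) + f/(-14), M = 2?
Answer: 267/203 ≈ 1.3153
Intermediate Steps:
L(y, f) = -34/29 - f/14 (L(y, f) = 34*(-1/29) + f*(-1/14) = -34/29 - f/14)
G(U) = -6 + U² (G(U) = -8 + (U*U + 2) = -8 + (U² + 2) = -8 + (2 + U²) = -6 + U²)
(1 + 0*(-1))*(8*(-1) + G(3)) - L(-151, 72) = (1 + 0*(-1))*(8*(-1) + (-6 + 3²)) - (-34/29 - 1/14*72) = (1 + 0)*(-8 + (-6 + 9)) - (-34/29 - 36/7) = 1*(-8 + 3) - 1*(-1282/203) = 1*(-5) + 1282/203 = -5 + 1282/203 = 267/203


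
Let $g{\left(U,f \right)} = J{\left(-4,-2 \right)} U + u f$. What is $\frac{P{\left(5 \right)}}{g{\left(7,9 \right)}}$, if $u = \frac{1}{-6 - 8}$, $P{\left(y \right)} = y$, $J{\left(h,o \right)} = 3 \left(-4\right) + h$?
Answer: $- \frac{70}{1577} \approx -0.044388$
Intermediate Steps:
$J{\left(h,o \right)} = -12 + h$
$u = - \frac{1}{14}$ ($u = \frac{1}{-14} = - \frac{1}{14} \approx -0.071429$)
$g{\left(U,f \right)} = - 16 U - \frac{f}{14}$ ($g{\left(U,f \right)} = \left(-12 - 4\right) U - \frac{f}{14} = - 16 U - \frac{f}{14}$)
$\frac{P{\left(5 \right)}}{g{\left(7,9 \right)}} = \frac{1}{\left(-16\right) 7 - \frac{9}{14}} \cdot 5 = \frac{1}{-112 - \frac{9}{14}} \cdot 5 = \frac{1}{- \frac{1577}{14}} \cdot 5 = \left(- \frac{14}{1577}\right) 5 = - \frac{70}{1577}$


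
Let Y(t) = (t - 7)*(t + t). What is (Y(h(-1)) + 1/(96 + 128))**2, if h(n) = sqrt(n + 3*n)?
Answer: -36130303/50176 + 1791*I/4 ≈ -720.07 + 447.75*I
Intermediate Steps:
h(n) = 2*sqrt(n) (h(n) = sqrt(4*n) = 2*sqrt(n))
Y(t) = 2*t*(-7 + t) (Y(t) = (-7 + t)*(2*t) = 2*t*(-7 + t))
(Y(h(-1)) + 1/(96 + 128))**2 = (2*(2*sqrt(-1))*(-7 + 2*sqrt(-1)) + 1/(96 + 128))**2 = (2*(2*I)*(-7 + 2*I) + 1/224)**2 = (4*I*(-7 + 2*I) + 1/224)**2 = (1/224 + 4*I*(-7 + 2*I))**2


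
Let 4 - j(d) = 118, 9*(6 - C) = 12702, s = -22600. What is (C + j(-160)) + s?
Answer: -72358/3 ≈ -24119.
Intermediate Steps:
C = -4216/3 (C = 6 - ⅑*12702 = 6 - 4234/3 = -4216/3 ≈ -1405.3)
j(d) = -114 (j(d) = 4 - 1*118 = 4 - 118 = -114)
(C + j(-160)) + s = (-4216/3 - 114) - 22600 = -4558/3 - 22600 = -72358/3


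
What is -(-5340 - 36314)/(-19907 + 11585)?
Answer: -20827/4161 ≈ -5.0053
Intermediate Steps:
-(-5340 - 36314)/(-19907 + 11585) = -(-41654)/(-8322) = -(-41654)*(-1)/8322 = -1*20827/4161 = -20827/4161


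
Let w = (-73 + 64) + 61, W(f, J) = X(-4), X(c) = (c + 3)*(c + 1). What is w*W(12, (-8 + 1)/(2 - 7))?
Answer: 156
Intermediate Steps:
X(c) = (1 + c)*(3 + c) (X(c) = (3 + c)*(1 + c) = (1 + c)*(3 + c))
W(f, J) = 3 (W(f, J) = 3 + (-4)² + 4*(-4) = 3 + 16 - 16 = 3)
w = 52 (w = -9 + 61 = 52)
w*W(12, (-8 + 1)/(2 - 7)) = 52*3 = 156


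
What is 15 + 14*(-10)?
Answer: -125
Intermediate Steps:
15 + 14*(-10) = 15 - 140 = -125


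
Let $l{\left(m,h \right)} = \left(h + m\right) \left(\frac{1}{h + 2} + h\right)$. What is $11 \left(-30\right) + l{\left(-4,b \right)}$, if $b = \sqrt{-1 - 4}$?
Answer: $\frac{6 \left(- 57 \sqrt{5} + 109 i\right)}{\sqrt{5} - 2 i} \approx -335.33 - 7.4536 i$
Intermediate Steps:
$b = i \sqrt{5}$ ($b = \sqrt{-5} = i \sqrt{5} \approx 2.2361 i$)
$l{\left(m,h \right)} = \left(h + m\right) \left(h + \frac{1}{2 + h}\right)$ ($l{\left(m,h \right)} = \left(h + m\right) \left(\frac{1}{2 + h} + h\right) = \left(h + m\right) \left(h + \frac{1}{2 + h}\right)$)
$11 \left(-30\right) + l{\left(-4,b \right)} = 11 \left(-30\right) + \frac{i \sqrt{5} - 4 + \left(i \sqrt{5}\right)^{3} + 2 \left(i \sqrt{5}\right)^{2} - 4 \left(i \sqrt{5}\right)^{2} + 2 i \sqrt{5} \left(-4\right)}{2 + i \sqrt{5}} = -330 + \frac{i \sqrt{5} - 4 - 5 i \sqrt{5} + 2 \left(-5\right) - -20 - 8 i \sqrt{5}}{2 + i \sqrt{5}} = -330 + \frac{i \sqrt{5} - 4 - 5 i \sqrt{5} - 10 + 20 - 8 i \sqrt{5}}{2 + i \sqrt{5}} = -330 + \frac{6 - 12 i \sqrt{5}}{2 + i \sqrt{5}}$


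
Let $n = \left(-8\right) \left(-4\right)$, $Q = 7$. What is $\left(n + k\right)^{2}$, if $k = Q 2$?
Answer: $2116$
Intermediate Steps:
$k = 14$ ($k = 7 \cdot 2 = 14$)
$n = 32$
$\left(n + k\right)^{2} = \left(32 + 14\right)^{2} = 46^{2} = 2116$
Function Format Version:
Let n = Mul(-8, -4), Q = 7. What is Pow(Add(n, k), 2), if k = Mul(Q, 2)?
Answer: 2116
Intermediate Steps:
k = 14 (k = Mul(7, 2) = 14)
n = 32
Pow(Add(n, k), 2) = Pow(Add(32, 14), 2) = Pow(46, 2) = 2116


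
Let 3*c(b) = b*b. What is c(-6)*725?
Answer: 8700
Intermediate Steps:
c(b) = b**2/3 (c(b) = (b*b)/3 = b**2/3)
c(-6)*725 = ((1/3)*(-6)**2)*725 = ((1/3)*36)*725 = 12*725 = 8700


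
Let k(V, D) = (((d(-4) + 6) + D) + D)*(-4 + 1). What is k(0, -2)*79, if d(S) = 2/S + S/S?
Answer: -1185/2 ≈ -592.50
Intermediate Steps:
d(S) = 1 + 2/S (d(S) = 2/S + 1 = 1 + 2/S)
k(V, D) = -39/2 - 6*D (k(V, D) = ((((2 - 4)/(-4) + 6) + D) + D)*(-4 + 1) = (((-¼*(-2) + 6) + D) + D)*(-3) = (((½ + 6) + D) + D)*(-3) = ((13/2 + D) + D)*(-3) = (13/2 + 2*D)*(-3) = -39/2 - 6*D)
k(0, -2)*79 = (-39/2 - 6*(-2))*79 = (-39/2 + 12)*79 = -15/2*79 = -1185/2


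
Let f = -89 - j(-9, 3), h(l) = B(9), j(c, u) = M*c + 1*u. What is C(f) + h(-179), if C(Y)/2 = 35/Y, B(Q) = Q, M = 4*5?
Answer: 431/44 ≈ 9.7955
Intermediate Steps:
M = 20
j(c, u) = u + 20*c (j(c, u) = 20*c + 1*u = 20*c + u = u + 20*c)
h(l) = 9
f = 88 (f = -89 - (3 + 20*(-9)) = -89 - (3 - 180) = -89 - 1*(-177) = -89 + 177 = 88)
C(Y) = 70/Y (C(Y) = 2*(35/Y) = 70/Y)
C(f) + h(-179) = 70/88 + 9 = 70*(1/88) + 9 = 35/44 + 9 = 431/44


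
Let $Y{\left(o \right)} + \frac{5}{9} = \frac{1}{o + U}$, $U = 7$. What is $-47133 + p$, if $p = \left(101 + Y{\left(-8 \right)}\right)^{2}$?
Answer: $- \frac{3016748}{81} \approx -37244.0$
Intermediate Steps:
$Y{\left(o \right)} = - \frac{5}{9} + \frac{1}{7 + o}$ ($Y{\left(o \right)} = - \frac{5}{9} + \frac{1}{o + 7} = - \frac{5}{9} + \frac{1}{7 + o}$)
$p = \frac{801025}{81}$ ($p = \left(101 + \frac{-26 - -40}{9 \left(7 - 8\right)}\right)^{2} = \left(101 + \frac{-26 + 40}{9 \left(-1\right)}\right)^{2} = \left(101 + \frac{1}{9} \left(-1\right) 14\right)^{2} = \left(101 - \frac{14}{9}\right)^{2} = \left(\frac{895}{9}\right)^{2} = \frac{801025}{81} \approx 9889.2$)
$-47133 + p = -47133 + \frac{801025}{81} = - \frac{3016748}{81}$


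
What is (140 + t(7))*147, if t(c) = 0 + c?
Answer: 21609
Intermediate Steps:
t(c) = c
(140 + t(7))*147 = (140 + 7)*147 = 147*147 = 21609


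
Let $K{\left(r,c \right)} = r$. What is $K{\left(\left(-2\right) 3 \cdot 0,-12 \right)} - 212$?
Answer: $-212$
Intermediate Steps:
$K{\left(\left(-2\right) 3 \cdot 0,-12 \right)} - 212 = \left(-2\right) 3 \cdot 0 - 212 = \left(-6\right) 0 - 212 = 0 - 212 = -212$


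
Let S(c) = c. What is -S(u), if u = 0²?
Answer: 0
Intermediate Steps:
u = 0
-S(u) = -1*0 = 0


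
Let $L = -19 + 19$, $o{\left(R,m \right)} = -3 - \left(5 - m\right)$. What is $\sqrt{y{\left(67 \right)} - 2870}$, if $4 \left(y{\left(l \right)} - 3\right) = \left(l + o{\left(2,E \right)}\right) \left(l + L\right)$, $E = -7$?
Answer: $2 i \sqrt{499} \approx 44.677 i$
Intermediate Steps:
$o{\left(R,m \right)} = -8 + m$ ($o{\left(R,m \right)} = -3 + \left(-5 + m\right) = -8 + m$)
$L = 0$
$y{\left(l \right)} = 3 + \frac{l \left(-15 + l\right)}{4}$ ($y{\left(l \right)} = 3 + \frac{\left(l - 15\right) \left(l + 0\right)}{4} = 3 + \frac{\left(l - 15\right) l}{4} = 3 + \frac{\left(-15 + l\right) l}{4} = 3 + \frac{l \left(-15 + l\right)}{4}$)
$\sqrt{y{\left(67 \right)} - 2870} = \sqrt{\left(3 - \frac{1005}{4} + \frac{67^{2}}{4}\right) - 2870} = \sqrt{\left(3 - \frac{1005}{4} + \frac{1}{4} \cdot 4489\right) - 2870} = \sqrt{\left(3 - \frac{1005}{4} + \frac{4489}{4}\right) - 2870} = \sqrt{874 - 2870} = \sqrt{-1996} = 2 i \sqrt{499}$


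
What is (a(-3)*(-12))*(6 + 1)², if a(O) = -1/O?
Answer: -196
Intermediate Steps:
(a(-3)*(-12))*(6 + 1)² = (-1/(-3)*(-12))*(6 + 1)² = (-1*(-⅓)*(-12))*7² = ((⅓)*(-12))*49 = -4*49 = -196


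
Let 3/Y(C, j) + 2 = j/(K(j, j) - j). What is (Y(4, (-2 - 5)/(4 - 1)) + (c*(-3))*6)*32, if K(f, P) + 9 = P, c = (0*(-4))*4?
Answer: -2592/47 ≈ -55.149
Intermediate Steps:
c = 0 (c = 0*4 = 0)
K(f, P) = -9 + P
Y(C, j) = 3/(-2 - j/9) (Y(C, j) = 3/(-2 + j/((-9 + j) - j)) = 3/(-2 + j/(-9)) = 3/(-2 + j*(-1/9)) = 3/(-2 - j/9))
(Y(4, (-2 - 5)/(4 - 1)) + (c*(-3))*6)*32 = (-27/(18 + (-2 - 5)/(4 - 1)) + (0*(-3))*6)*32 = (-27/(18 - 7/3) + 0*6)*32 = (-27/(18 - 7*1/3) + 0)*32 = (-27/(18 - 7/3) + 0)*32 = (-27/47/3 + 0)*32 = (-27*3/47 + 0)*32 = (-81/47 + 0)*32 = -81/47*32 = -2592/47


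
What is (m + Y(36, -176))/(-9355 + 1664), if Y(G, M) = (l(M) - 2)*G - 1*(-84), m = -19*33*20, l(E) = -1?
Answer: 12564/7691 ≈ 1.6336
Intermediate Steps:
m = -12540 (m = -627*20 = -12540)
Y(G, M) = 84 - 3*G (Y(G, M) = (-1 - 2)*G - 1*(-84) = -3*G + 84 = 84 - 3*G)
(m + Y(36, -176))/(-9355 + 1664) = (-12540 + (84 - 3*36))/(-9355 + 1664) = (-12540 + (84 - 108))/(-7691) = (-12540 - 24)*(-1/7691) = -12564*(-1/7691) = 12564/7691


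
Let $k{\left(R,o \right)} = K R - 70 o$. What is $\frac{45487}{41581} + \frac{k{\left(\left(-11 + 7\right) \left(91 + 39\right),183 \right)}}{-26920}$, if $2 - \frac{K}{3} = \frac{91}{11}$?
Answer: $\frac{1485301031}{1231296572} \approx 1.2063$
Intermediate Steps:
$K = - \frac{207}{11}$ ($K = 6 - 3 \cdot \frac{91}{11} = 6 - 3 \cdot 91 \cdot \frac{1}{11} = 6 - \frac{273}{11} = - \frac{207}{11} \approx -18.818$)
$k{\left(R,o \right)} = - 70 o - \frac{207 R}{11}$ ($k{\left(R,o \right)} = - \frac{207 R}{11} - 70 o = - 70 o - \frac{207 R}{11}$)
$\frac{45487}{41581} + \frac{k{\left(\left(-11 + 7\right) \left(91 + 39\right),183 \right)}}{-26920} = \frac{45487}{41581} + \frac{\left(-70\right) 183 - \frac{207 \left(-11 + 7\right) \left(91 + 39\right)}{11}}{-26920} = 45487 \cdot \frac{1}{41581} + \left(-12810 - \frac{207 \left(\left(-4\right) 130\right)}{11}\right) \left(- \frac{1}{26920}\right) = \frac{45487}{41581} + \left(-12810 - - \frac{107640}{11}\right) \left(- \frac{1}{26920}\right) = \frac{45487}{41581} + \left(-12810 + \frac{107640}{11}\right) \left(- \frac{1}{26920}\right) = \frac{45487}{41581} - - \frac{3327}{29612} = \frac{45487}{41581} + \frac{3327}{29612} = \frac{1485301031}{1231296572}$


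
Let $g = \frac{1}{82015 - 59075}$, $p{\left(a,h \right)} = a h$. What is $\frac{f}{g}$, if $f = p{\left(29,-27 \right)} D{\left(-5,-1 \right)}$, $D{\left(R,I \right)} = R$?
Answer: $89810100$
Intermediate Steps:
$g = \frac{1}{22940} \approx 4.3592 \cdot 10^{-5}$
$f = 3915$ ($f = 29 \left(-27\right) \left(-5\right) = \left(-783\right) \left(-5\right) = 3915$)
$\frac{f}{g} = 3915 \frac{1}{\frac{1}{22940}} = 3915 \cdot 22940 = 89810100$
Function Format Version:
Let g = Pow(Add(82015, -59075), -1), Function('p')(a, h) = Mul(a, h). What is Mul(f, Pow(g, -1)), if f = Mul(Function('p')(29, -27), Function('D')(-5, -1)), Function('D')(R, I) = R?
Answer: 89810100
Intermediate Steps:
g = Rational(1, 22940) (g = Pow(22940, -1) = Rational(1, 22940) ≈ 4.3592e-5)
f = 3915 (f = Mul(Mul(29, -27), -5) = Mul(-783, -5) = 3915)
Mul(f, Pow(g, -1)) = Mul(3915, Pow(Rational(1, 22940), -1)) = Mul(3915, 22940) = 89810100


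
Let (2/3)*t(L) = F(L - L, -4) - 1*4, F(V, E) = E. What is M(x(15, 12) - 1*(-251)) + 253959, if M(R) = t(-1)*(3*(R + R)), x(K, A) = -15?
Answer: 236967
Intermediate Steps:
t(L) = -12 (t(L) = 3*(-4 - 1*4)/2 = 3*(-4 - 4)/2 = (3/2)*(-8) = -12)
M(R) = -72*R (M(R) = -36*(R + R) = -36*2*R = -72*R)
M(x(15, 12) - 1*(-251)) + 253959 = -72*(-15 - 1*(-251)) + 253959 = -72*(-15 + 251) + 253959 = -72*236 + 253959 = -16992 + 253959 = 236967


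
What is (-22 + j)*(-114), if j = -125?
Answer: 16758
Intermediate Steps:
(-22 + j)*(-114) = (-22 - 125)*(-114) = -147*(-114) = 16758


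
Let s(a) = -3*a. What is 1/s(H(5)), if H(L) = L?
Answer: -1/15 ≈ -0.066667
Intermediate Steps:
1/s(H(5)) = 1/(-3*5) = 1/(-15) = -1/15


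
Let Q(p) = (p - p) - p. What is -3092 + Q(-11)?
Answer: -3081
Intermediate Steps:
Q(p) = -p (Q(p) = 0 - p = -p)
-3092 + Q(-11) = -3092 - 1*(-11) = -3092 + 11 = -3081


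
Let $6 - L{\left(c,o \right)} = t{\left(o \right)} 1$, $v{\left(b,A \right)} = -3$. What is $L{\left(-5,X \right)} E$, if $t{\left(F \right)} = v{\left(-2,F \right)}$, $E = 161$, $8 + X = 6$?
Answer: $1449$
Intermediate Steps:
$X = -2$ ($X = -8 + 6 = -2$)
$t{\left(F \right)} = -3$
$L{\left(c,o \right)} = 9$ ($L{\left(c,o \right)} = 6 - \left(-3\right) 1 = 6 - -3 = 6 + 3 = 9$)
$L{\left(-5,X \right)} E = 9 \cdot 161 = 1449$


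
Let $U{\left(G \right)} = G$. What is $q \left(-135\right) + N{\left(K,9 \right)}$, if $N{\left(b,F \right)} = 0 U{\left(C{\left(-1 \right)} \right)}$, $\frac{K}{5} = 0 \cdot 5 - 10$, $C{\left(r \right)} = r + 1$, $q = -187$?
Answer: $25245$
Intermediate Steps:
$C{\left(r \right)} = 1 + r$
$K = -50$ ($K = 5 \left(0 \cdot 5 - 10\right) = 5 \left(0 - 10\right) = 5 \left(-10\right) = -50$)
$N{\left(b,F \right)} = 0$ ($N{\left(b,F \right)} = 0 \left(1 - 1\right) = 0 \cdot 0 = 0$)
$q \left(-135\right) + N{\left(K,9 \right)} = \left(-187\right) \left(-135\right) + 0 = 25245 + 0 = 25245$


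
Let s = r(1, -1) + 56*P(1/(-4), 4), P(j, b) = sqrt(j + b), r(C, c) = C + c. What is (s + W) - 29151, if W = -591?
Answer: -29742 + 28*sqrt(15) ≈ -29634.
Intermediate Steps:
P(j, b) = sqrt(b + j)
s = 28*sqrt(15) (s = (1 - 1) + 56*sqrt(4 + 1/(-4)) = 0 + 56*sqrt(4 - 1/4) = 0 + 56*sqrt(15/4) = 0 + 56*(sqrt(15)/2) = 0 + 28*sqrt(15) = 28*sqrt(15) ≈ 108.44)
(s + W) - 29151 = (28*sqrt(15) - 591) - 29151 = (-591 + 28*sqrt(15)) - 29151 = -29742 + 28*sqrt(15)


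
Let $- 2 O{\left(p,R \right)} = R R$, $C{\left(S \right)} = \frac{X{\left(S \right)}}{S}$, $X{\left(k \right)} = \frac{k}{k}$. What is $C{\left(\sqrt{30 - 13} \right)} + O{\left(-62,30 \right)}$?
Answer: $-450 + \frac{\sqrt{17}}{17} \approx -449.76$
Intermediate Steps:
$X{\left(k \right)} = 1$
$C{\left(S \right)} = \frac{1}{S}$ ($C{\left(S \right)} = 1 \frac{1}{S} = \frac{1}{S}$)
$O{\left(p,R \right)} = - \frac{R^{2}}{2}$ ($O{\left(p,R \right)} = - \frac{R R}{2} = - \frac{R^{2}}{2}$)
$C{\left(\sqrt{30 - 13} \right)} + O{\left(-62,30 \right)} = \frac{1}{\sqrt{30 - 13}} - \frac{30^{2}}{2} = \frac{1}{\sqrt{17}} - 450 = \frac{\sqrt{17}}{17} - 450 = -450 + \frac{\sqrt{17}}{17}$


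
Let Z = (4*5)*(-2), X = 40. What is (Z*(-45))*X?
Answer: 72000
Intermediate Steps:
Z = -40 (Z = 20*(-2) = -40)
(Z*(-45))*X = -40*(-45)*40 = 1800*40 = 72000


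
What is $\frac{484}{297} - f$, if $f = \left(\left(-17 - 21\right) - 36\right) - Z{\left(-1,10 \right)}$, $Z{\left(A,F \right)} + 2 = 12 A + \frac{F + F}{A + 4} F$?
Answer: $\frac{3464}{27} \approx 128.3$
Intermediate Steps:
$Z{\left(A,F \right)} = -2 + 12 A + \frac{2 F^{2}}{4 + A}$ ($Z{\left(A,F \right)} = -2 + \left(12 A + \frac{F + F}{A + 4} F\right) = -2 + \left(12 A + \frac{2 F}{4 + A} F\right) = -2 + \left(12 A + \frac{2 F^{2}}{4 + A}\right) = -2 + 12 A + \frac{2 F^{2}}{4 + A}$)
$f = - \frac{380}{3}$ ($f = \left(\left(-17 - 21\right) - 36\right) - \frac{2 \left(-4 + 10^{2} + 6 \left(-1\right)^{2} + 23 \left(-1\right)\right)}{4 - 1} = \left(-38 - 36\right) - \frac{2 \left(-4 + 100 + 6 \cdot 1 - 23\right)}{3} = -74 - 2 \cdot \frac{1}{3} \left(-4 + 100 + 6 - 23\right) = -74 - 2 \cdot \frac{1}{3} \cdot 79 = -74 - \frac{158}{3} = - \frac{380}{3} \approx -126.67$)
$\frac{484}{297} - f = \frac{484}{297} - - \frac{380}{3} = 484 \cdot \frac{1}{297} + \frac{380}{3} = \frac{44}{27} + \frac{380}{3} = \frac{3464}{27}$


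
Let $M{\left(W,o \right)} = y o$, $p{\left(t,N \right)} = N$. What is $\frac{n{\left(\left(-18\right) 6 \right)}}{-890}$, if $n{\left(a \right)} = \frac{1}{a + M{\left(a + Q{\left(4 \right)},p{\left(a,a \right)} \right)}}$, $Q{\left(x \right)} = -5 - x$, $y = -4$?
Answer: $- \frac{1}{288360} \approx -3.4679 \cdot 10^{-6}$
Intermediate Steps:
$M{\left(W,o \right)} = - 4 o$
$n{\left(a \right)} = - \frac{1}{3 a}$ ($n{\left(a \right)} = \frac{1}{a - 4 a} = \frac{1}{\left(-3\right) a} = - \frac{1}{3 a}$)
$\frac{n{\left(\left(-18\right) 6 \right)}}{-890} = \frac{\left(- \frac{1}{3}\right) \frac{1}{\left(-18\right) 6}}{-890} = - \frac{1}{3 \left(-108\right)} \left(- \frac{1}{890}\right) = \left(- \frac{1}{3}\right) \left(- \frac{1}{108}\right) \left(- \frac{1}{890}\right) = \frac{1}{324} \left(- \frac{1}{890}\right) = - \frac{1}{288360}$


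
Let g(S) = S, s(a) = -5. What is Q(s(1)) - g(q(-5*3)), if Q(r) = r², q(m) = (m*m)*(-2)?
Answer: 475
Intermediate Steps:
q(m) = -2*m² (q(m) = m²*(-2) = -2*m²)
Q(s(1)) - g(q(-5*3)) = (-5)² - (-2)*(-5*3)² = 25 - (-2)*(-15)² = 25 - (-2)*225 = 25 - 1*(-450) = 25 + 450 = 475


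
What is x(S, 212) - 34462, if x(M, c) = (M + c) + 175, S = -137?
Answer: -34212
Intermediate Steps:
x(M, c) = 175 + M + c
x(S, 212) - 34462 = (175 - 137 + 212) - 34462 = 250 - 34462 = -34212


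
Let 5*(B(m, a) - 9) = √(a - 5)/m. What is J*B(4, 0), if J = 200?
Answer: 1800 + 10*I*√5 ≈ 1800.0 + 22.361*I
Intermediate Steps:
B(m, a) = 9 + √(-5 + a)/(5*m) (B(m, a) = 9 + (√(a - 5)/m)/5 = 9 + (√(-5 + a)/m)/5 = 9 + √(-5 + a)/(5*m))
J*B(4, 0) = 200*(9 + (⅕)*√(-5 + 0)/4) = 200*(9 + (⅕)*(¼)*√(-5)) = 200*(9 + (⅕)*(¼)*(I*√5)) = 200*(9 + I*√5/20) = 1800 + 10*I*√5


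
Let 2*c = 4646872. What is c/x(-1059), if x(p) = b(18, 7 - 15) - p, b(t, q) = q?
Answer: 2323436/1051 ≈ 2210.7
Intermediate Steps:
c = 2323436 (c = (½)*4646872 = 2323436)
x(p) = -8 - p (x(p) = (7 - 15) - p = -8 - p)
c/x(-1059) = 2323436/(-8 - 1*(-1059)) = 2323436/(-8 + 1059) = 2323436/1051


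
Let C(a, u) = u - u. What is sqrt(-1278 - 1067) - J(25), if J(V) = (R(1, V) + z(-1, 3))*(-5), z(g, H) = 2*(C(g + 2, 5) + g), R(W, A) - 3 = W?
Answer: 10 + I*sqrt(2345) ≈ 10.0 + 48.425*I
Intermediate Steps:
R(W, A) = 3 + W
C(a, u) = 0
z(g, H) = 2*g (z(g, H) = 2*(0 + g) = 2*g)
J(V) = -10 (J(V) = ((3 + 1) + 2*(-1))*(-5) = (4 - 2)*(-5) = 2*(-5) = -10)
sqrt(-1278 - 1067) - J(25) = sqrt(-1278 - 1067) - 1*(-10) = sqrt(-2345) + 10 = I*sqrt(2345) + 10 = 10 + I*sqrt(2345)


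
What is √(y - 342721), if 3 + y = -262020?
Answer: 2*I*√151186 ≈ 777.65*I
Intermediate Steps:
y = -262023 (y = -3 - 262020 = -262023)
√(y - 342721) = √(-262023 - 342721) = √(-604744) = 2*I*√151186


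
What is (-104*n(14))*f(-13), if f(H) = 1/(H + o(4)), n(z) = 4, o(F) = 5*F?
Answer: -416/7 ≈ -59.429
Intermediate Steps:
f(H) = 1/(20 + H) (f(H) = 1/(H + 5*4) = 1/(H + 20) = 1/(20 + H))
(-104*n(14))*f(-13) = (-104*4)/(20 - 13) = -416/7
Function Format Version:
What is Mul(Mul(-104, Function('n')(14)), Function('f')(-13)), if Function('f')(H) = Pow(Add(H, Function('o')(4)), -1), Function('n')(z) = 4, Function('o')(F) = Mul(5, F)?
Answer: Rational(-416, 7) ≈ -59.429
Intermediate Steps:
Function('f')(H) = Pow(Add(20, H), -1) (Function('f')(H) = Pow(Add(H, Mul(5, 4)), -1) = Pow(Add(H, 20), -1) = Pow(Add(20, H), -1))
Mul(Mul(-104, Function('n')(14)), Function('f')(-13)) = Mul(Mul(-104, 4), Pow(Add(20, -13), -1)) = Mul(-416, Pow(7, -1)) = Mul(-416, Rational(1, 7)) = Rational(-416, 7)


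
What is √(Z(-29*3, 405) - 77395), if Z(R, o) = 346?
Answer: 3*I*√8561 ≈ 277.58*I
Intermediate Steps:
√(Z(-29*3, 405) - 77395) = √(346 - 77395) = √(-77049) = 3*I*√8561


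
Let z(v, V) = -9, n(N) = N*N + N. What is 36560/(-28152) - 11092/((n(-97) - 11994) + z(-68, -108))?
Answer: 129154/45747 ≈ 2.8232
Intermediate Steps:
n(N) = N + N² (n(N) = N² + N = N + N²)
36560/(-28152) - 11092/((n(-97) - 11994) + z(-68, -108)) = 36560/(-28152) - 11092/((-97*(1 - 97) - 11994) - 9) = 36560*(-1/28152) - 11092/((-97*(-96) - 11994) - 9) = -4570/3519 - 11092/((9312 - 11994) - 9) = -4570/3519 - 11092/(-2682 - 9) = -4570/3519 - 11092/(-2691) = -4570/3519 - 11092*(-1/2691) = -4570/3519 + 11092/2691 = 129154/45747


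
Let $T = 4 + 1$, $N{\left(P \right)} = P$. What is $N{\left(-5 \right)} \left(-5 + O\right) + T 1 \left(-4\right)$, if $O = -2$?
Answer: $15$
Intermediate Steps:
$T = 5$
$N{\left(-5 \right)} \left(-5 + O\right) + T 1 \left(-4\right) = - 5 \left(-5 - 2\right) + 5 \cdot 1 \left(-4\right) = \left(-5\right) \left(-7\right) + 5 \left(-4\right) = 35 - 20 = 15$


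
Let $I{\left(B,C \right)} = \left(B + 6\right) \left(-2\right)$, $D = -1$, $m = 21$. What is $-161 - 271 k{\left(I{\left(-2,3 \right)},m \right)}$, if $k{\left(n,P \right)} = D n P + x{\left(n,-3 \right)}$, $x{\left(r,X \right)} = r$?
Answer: $-43521$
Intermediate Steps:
$I{\left(B,C \right)} = -12 - 2 B$ ($I{\left(B,C \right)} = \left(6 + B\right) \left(-2\right) = -12 - 2 B$)
$k{\left(n,P \right)} = n - P n$ ($k{\left(n,P \right)} = - n P + n = - P n + n = n - P n$)
$-161 - 271 k{\left(I{\left(-2,3 \right)},m \right)} = -161 - 271 \left(-12 - -4\right) \left(1 - 21\right) = -161 - 271 \left(-12 + 4\right) \left(1 - 21\right) = -161 - 271 \left(\left(-8\right) \left(-20\right)\right) = -161 - 43360 = -43521$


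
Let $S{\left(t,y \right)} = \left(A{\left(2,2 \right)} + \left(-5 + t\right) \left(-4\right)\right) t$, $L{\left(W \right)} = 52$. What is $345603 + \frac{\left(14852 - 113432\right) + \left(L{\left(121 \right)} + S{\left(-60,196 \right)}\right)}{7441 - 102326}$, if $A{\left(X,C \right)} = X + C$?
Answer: $\frac{32792655023}{94885} \approx 3.456 \cdot 10^{5}$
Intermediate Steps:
$A{\left(X,C \right)} = C + X$
$S{\left(t,y \right)} = t \left(24 - 4 t\right)$ ($S{\left(t,y \right)} = \left(\left(2 + 2\right) + \left(-5 + t\right) \left(-4\right)\right) t = \left(4 - \left(-20 + 4 t\right)\right) t = \left(24 - 4 t\right) t = t \left(24 - 4 t\right)$)
$345603 + \frac{\left(14852 - 113432\right) + \left(L{\left(121 \right)} + S{\left(-60,196 \right)}\right)}{7441 - 102326} = 345603 + \frac{\left(14852 - 113432\right) + \left(52 + 4 \left(-60\right) \left(6 - -60\right)\right)}{7441 - 102326} = 345603 + \frac{\left(14852 - 113432\right) + \left(52 + 4 \left(-60\right) \left(6 + 60\right)\right)}{-94885} = 345603 + \left(-98580 + \left(52 + 4 \left(-60\right) 66\right)\right) \left(- \frac{1}{94885}\right) = 345603 + \left(-98580 + \left(52 - 15840\right)\right) \left(- \frac{1}{94885}\right) = 345603 + \left(-98580 - 15788\right) \left(- \frac{1}{94885}\right) = 345603 - - \frac{114368}{94885} = 345603 + \frac{114368}{94885} = \frac{32792655023}{94885}$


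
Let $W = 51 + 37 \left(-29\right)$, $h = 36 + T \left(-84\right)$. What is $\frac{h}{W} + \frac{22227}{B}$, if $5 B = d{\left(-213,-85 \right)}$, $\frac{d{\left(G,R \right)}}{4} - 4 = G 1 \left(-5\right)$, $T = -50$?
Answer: $\frac{47733417}{2185036} \approx 21.846$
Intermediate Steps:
$d{\left(G,R \right)} = 16 - 20 G$ ($d{\left(G,R \right)} = 16 + 4 G 1 \left(-5\right) = 16 + 4 G \left(-5\right) = 16 + 4 \left(- 5 G\right) = 16 - 20 G$)
$h = 4236$ ($h = 36 - -4200 = 36 + 4200 = 4236$)
$B = \frac{4276}{5}$ ($B = \frac{16 - -4260}{5} = \frac{16 + 4260}{5} = \frac{1}{5} \cdot 4276 = \frac{4276}{5} \approx 855.2$)
$W = -1022$ ($W = 51 - 1073 = -1022$)
$\frac{h}{W} + \frac{22227}{B} = \frac{4236}{-1022} + \frac{22227}{\frac{4276}{5}} = 4236 \left(- \frac{1}{1022}\right) + 22227 \cdot \frac{5}{4276} = - \frac{2118}{511} + \frac{111135}{4276} = \frac{47733417}{2185036}$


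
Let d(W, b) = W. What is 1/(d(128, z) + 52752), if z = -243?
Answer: 1/52880 ≈ 1.8911e-5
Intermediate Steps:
1/(d(128, z) + 52752) = 1/(128 + 52752) = 1/52880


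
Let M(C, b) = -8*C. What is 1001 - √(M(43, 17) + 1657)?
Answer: 1001 - √1313 ≈ 964.76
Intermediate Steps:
1001 - √(M(43, 17) + 1657) = 1001 - √(-8*43 + 1657) = 1001 - √(-344 + 1657) = 1001 - √1313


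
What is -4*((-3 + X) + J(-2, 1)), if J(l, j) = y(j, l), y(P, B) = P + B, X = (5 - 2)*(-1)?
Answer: 28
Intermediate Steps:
X = -3 (X = 3*(-1) = -3)
y(P, B) = B + P
J(l, j) = j + l (J(l, j) = l + j = j + l)
-4*((-3 + X) + J(-2, 1)) = -4*((-3 - 3) + (1 - 2)) = -4*(-6 - 1) = -4*(-7) = 28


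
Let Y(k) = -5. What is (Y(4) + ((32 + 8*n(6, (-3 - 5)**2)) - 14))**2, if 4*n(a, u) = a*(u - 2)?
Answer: 573049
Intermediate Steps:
n(a, u) = a*(-2 + u)/4 (n(a, u) = (a*(u - 2))/4 = (a*(-2 + u))/4 = a*(-2 + u)/4)
(Y(4) + ((32 + 8*n(6, (-3 - 5)**2)) - 14))**2 = (-5 + ((32 + 8*((1/4)*6*(-2 + (-3 - 5)**2))) - 14))**2 = (-5 + ((32 + 8*((1/4)*6*(-2 + (-8)**2))) - 14))**2 = (-5 + ((32 + 8*((1/4)*6*(-2 + 64))) - 14))**2 = (-5 + ((32 + 8*((1/4)*6*62)) - 14))**2 = (-5 + ((32 + 8*93) - 14))**2 = (-5 + ((32 + 744) - 14))**2 = (-5 + (776 - 14))**2 = (-5 + 762)**2 = 757**2 = 573049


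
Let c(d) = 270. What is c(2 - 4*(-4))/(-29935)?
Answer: -54/5987 ≈ -0.0090195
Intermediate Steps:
c(2 - 4*(-4))/(-29935) = 270/(-29935) = 270*(-1/29935) = -54/5987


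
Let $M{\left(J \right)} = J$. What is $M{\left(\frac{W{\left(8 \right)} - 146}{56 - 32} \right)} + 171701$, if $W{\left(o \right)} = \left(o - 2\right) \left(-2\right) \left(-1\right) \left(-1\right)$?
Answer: $\frac{2060333}{12} \approx 1.7169 \cdot 10^{5}$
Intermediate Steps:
$W{\left(o \right)} = 4 - 2 o$ ($W{\left(o \right)} = \left(-2 + o\right) 2 \left(-1\right) = \left(-2 + o\right) \left(-2\right) = 4 - 2 o$)
$M{\left(\frac{W{\left(8 \right)} - 146}{56 - 32} \right)} + 171701 = \frac{\left(4 - 16\right) - 146}{56 - 32} + 171701 = \frac{\left(4 - 16\right) - 146}{24} + 171701 = \left(-12 - 146\right) \frac{1}{24} + 171701 = \left(-158\right) \frac{1}{24} + 171701 = - \frac{79}{12} + 171701 = \frac{2060333}{12}$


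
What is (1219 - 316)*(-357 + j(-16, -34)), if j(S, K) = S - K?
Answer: -306117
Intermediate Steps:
(1219 - 316)*(-357 + j(-16, -34)) = (1219 - 316)*(-357 + (-16 - 1*(-34))) = 903*(-357 + (-16 + 34)) = 903*(-357 + 18) = 903*(-339) = -306117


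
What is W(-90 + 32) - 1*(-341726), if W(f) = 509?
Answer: 342235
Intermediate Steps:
W(-90 + 32) - 1*(-341726) = 509 - 1*(-341726) = 509 + 341726 = 342235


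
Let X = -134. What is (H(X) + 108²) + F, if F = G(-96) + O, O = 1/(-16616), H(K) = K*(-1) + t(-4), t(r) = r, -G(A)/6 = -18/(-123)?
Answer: 8034135047/681256 ≈ 11793.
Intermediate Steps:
G(A) = -36/41 (G(A) = -(-108)/(-123) = -(-108)*(-1)/123 = -6*6/41 = -36/41)
H(K) = -4 - K (H(K) = K*(-1) - 4 = -K - 4 = -4 - K)
O = -1/16616 ≈ -6.0183e-5
F = -598217/681256 (F = -36/41 - 1/16616 = -598217/681256 ≈ -0.87811)
(H(X) + 108²) + F = ((-4 - 1*(-134)) + 108²) - 598217/681256 = ((-4 + 134) + 11664) - 598217/681256 = (130 + 11664) - 598217/681256 = 11794 - 598217/681256 = 8034135047/681256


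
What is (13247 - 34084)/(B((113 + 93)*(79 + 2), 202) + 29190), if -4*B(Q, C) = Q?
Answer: -41674/50037 ≈ -0.83286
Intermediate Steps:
B(Q, C) = -Q/4
(13247 - 34084)/(B((113 + 93)*(79 + 2), 202) + 29190) = (13247 - 34084)/(-(113 + 93)*(79 + 2)/4 + 29190) = -20837/(-103*81/2 + 29190) = -20837/(-¼*16686 + 29190) = -20837/(-8343/2 + 29190) = -20837/50037/2 = -20837*2/50037 = -41674/50037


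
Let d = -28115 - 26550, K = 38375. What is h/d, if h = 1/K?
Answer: -1/2097769375 ≈ -4.7670e-10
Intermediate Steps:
d = -54665
h = 1/38375 ≈ 2.6059e-5
h/d = (1/38375)/(-54665) = (1/38375)*(-1/54665) = -1/2097769375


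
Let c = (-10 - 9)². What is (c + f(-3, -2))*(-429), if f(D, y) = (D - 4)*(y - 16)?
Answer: -208923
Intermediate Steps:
f(D, y) = (-16 + y)*(-4 + D) (f(D, y) = (-4 + D)*(-16 + y) = (-16 + y)*(-4 + D))
c = 361 (c = (-19)² = 361)
(c + f(-3, -2))*(-429) = (361 + (64 - 16*(-3) - 4*(-2) - 3*(-2)))*(-429) = (361 + (64 + 48 + 8 + 6))*(-429) = (361 + 126)*(-429) = 487*(-429) = -208923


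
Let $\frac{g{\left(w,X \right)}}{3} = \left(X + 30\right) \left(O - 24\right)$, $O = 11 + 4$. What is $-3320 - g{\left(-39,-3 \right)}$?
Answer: $-2591$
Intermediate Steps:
$O = 15$
$g{\left(w,X \right)} = -810 - 27 X$ ($g{\left(w,X \right)} = 3 \left(X + 30\right) \left(15 - 24\right) = 3 \left(30 + X\right) \left(-9\right) = 3 \left(-270 - 9 X\right) = -810 - 27 X$)
$-3320 - g{\left(-39,-3 \right)} = -3320 - \left(-810 - -81\right) = -3320 - \left(-810 + 81\right) = -3320 - -729 = -3320 + 729 = -2591$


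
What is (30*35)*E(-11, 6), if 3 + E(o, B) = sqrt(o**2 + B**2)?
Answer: -3150 + 1050*sqrt(157) ≈ 10006.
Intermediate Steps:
E(o, B) = -3 + sqrt(B**2 + o**2) (E(o, B) = -3 + sqrt(o**2 + B**2) = -3 + sqrt(B**2 + o**2))
(30*35)*E(-11, 6) = (30*35)*(-3 + sqrt(6**2 + (-11)**2)) = 1050*(-3 + sqrt(36 + 121)) = 1050*(-3 + sqrt(157)) = -3150 + 1050*sqrt(157)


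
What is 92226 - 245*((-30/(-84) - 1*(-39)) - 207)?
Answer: 266597/2 ≈ 1.3330e+5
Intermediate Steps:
92226 - 245*((-30/(-84) - 1*(-39)) - 207) = 92226 - 245*((-30*(-1/84) + 39) - 207) = 92226 - 245*((5/14 + 39) - 207) = 92226 - 245*(551/14 - 207) = 92226 - 245*(-2347)/14 = 92226 - 1*(-82145/2) = 92226 + 82145/2 = 266597/2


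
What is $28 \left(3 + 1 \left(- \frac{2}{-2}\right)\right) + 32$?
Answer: $144$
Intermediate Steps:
$28 \left(3 + 1 \left(- \frac{2}{-2}\right)\right) + 32 = 28 \left(3 + 1 \left(\left(-2\right) \left(- \frac{1}{2}\right)\right)\right) + 32 = 28 \left(3 + 1 \cdot 1\right) + 32 = 28 \left(3 + 1\right) + 32 = 28 \cdot 4 + 32 = 112 + 32 = 144$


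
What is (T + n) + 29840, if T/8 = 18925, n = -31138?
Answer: 150102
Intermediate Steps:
T = 151400 (T = 8*18925 = 151400)
(T + n) + 29840 = (151400 - 31138) + 29840 = 120262 + 29840 = 150102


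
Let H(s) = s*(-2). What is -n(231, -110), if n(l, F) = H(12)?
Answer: 24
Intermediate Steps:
H(s) = -2*s
n(l, F) = -24 (n(l, F) = -2*12 = -24)
-n(231, -110) = -1*(-24) = 24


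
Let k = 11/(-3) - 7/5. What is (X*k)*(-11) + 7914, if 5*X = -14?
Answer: 581846/75 ≈ 7757.9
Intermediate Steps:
X = -14/5 (X = (⅕)*(-14) = -14/5 ≈ -2.8000)
k = -76/15 (k = 11*(-⅓) - 7*⅕ = -11/3 - 7/5 = -76/15 ≈ -5.0667)
(X*k)*(-11) + 7914 = -14/5*(-76/15)*(-11) + 7914 = (1064/75)*(-11) + 7914 = -11704/75 + 7914 = 581846/75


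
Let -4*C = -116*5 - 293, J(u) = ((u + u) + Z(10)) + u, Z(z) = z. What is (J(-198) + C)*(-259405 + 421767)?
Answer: -118767803/2 ≈ -5.9384e+7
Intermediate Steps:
J(u) = 10 + 3*u (J(u) = ((u + u) + 10) + u = (2*u + 10) + u = (10 + 2*u) + u = 10 + 3*u)
C = 873/4 (C = -(-116*5 - 293)/4 = -(-4*145 - 293)/4 = -(-580 - 293)/4 = -¼*(-873) = 873/4 ≈ 218.25)
(J(-198) + C)*(-259405 + 421767) = ((10 + 3*(-198)) + 873/4)*(-259405 + 421767) = ((10 - 594) + 873/4)*162362 = (-584 + 873/4)*162362 = -1463/4*162362 = -118767803/2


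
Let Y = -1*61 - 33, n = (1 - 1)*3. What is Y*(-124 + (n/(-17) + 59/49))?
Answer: 565598/49 ≈ 11543.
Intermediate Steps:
n = 0 (n = 0*3 = 0)
Y = -94 (Y = -61 - 33 = -94)
Y*(-124 + (n/(-17) + 59/49)) = -94*(-124 + (0/(-17) + 59/49)) = -94*(-124 + (0*(-1/17) + 59*(1/49))) = -94*(-124 + (0 + 59/49)) = -94*(-124 + 59/49) = -94*(-6017/49) = 565598/49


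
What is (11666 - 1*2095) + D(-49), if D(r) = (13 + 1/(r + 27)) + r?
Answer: 209769/22 ≈ 9535.0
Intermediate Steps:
D(r) = 13 + r + 1/(27 + r) (D(r) = (13 + 1/(27 + r)) + r = 13 + r + 1/(27 + r))
(11666 - 1*2095) + D(-49) = (11666 - 1*2095) + (352 + (-49)² + 40*(-49))/(27 - 49) = (11666 - 2095) + (352 + 2401 - 1960)/(-22) = 9571 - 1/22*793 = 9571 - 793/22 = 209769/22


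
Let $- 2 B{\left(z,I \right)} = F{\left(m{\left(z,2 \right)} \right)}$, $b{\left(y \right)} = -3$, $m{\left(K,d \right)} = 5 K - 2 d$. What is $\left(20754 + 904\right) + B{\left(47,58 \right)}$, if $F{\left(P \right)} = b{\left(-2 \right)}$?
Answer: $\frac{43319}{2} \approx 21660.0$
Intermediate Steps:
$m{\left(K,d \right)} = - 2 d + 5 K$
$F{\left(P \right)} = -3$
$B{\left(z,I \right)} = \frac{3}{2}$ ($B{\left(z,I \right)} = \left(- \frac{1}{2}\right) \left(-3\right) = \frac{3}{2}$)
$\left(20754 + 904\right) + B{\left(47,58 \right)} = \left(20754 + 904\right) + \frac{3}{2} = 21658 + \frac{3}{2} = \frac{43319}{2}$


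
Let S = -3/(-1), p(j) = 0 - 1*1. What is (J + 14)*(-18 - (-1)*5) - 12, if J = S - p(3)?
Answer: -246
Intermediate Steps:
p(j) = -1 (p(j) = 0 - 1 = -1)
S = 3 (S = -3*(-1) = 3)
J = 4 (J = 3 - 1*(-1) = 3 + 1 = 4)
(J + 14)*(-18 - (-1)*5) - 12 = (4 + 14)*(-18 - (-1)*5) - 12 = 18*(-18 - 1*(-5)) - 12 = 18*(-18 + 5) - 12 = 18*(-13) - 12 = -234 - 12 = -246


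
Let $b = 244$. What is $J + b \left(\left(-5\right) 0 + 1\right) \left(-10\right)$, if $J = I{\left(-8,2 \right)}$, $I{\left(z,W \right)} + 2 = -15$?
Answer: $-2457$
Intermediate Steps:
$I{\left(z,W \right)} = -17$ ($I{\left(z,W \right)} = -2 - 15 = -17$)
$J = -17$
$J + b \left(\left(-5\right) 0 + 1\right) \left(-10\right) = -17 + 244 \left(\left(-5\right) 0 + 1\right) \left(-10\right) = -17 + 244 \left(0 + 1\right) \left(-10\right) = -17 + 244 \cdot 1 \left(-10\right) = -17 + 244 \left(-10\right) = -17 - 2440 = -2457$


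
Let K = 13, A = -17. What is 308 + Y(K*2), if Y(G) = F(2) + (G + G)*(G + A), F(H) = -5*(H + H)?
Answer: 756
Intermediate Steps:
F(H) = -10*H
Y(G) = -20 + 2*G*(-17 + G) (Y(G) = -10*2 + (G + G)*(G - 17) = -20 + (2*G)*(-17 + G) = -20 + 2*G*(-17 + G))
308 + Y(K*2) = 308 + (-20 - 442*2 + 2*(13*2)²) = 308 + (-20 - 34*26 + 2*26²) = 308 + (-20 - 884 + 2*676) = 308 + (-20 - 884 + 1352) = 308 + 448 = 756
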